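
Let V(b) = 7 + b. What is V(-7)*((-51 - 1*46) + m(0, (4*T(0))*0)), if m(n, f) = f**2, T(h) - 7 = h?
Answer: 0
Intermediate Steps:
T(h) = 7 + h
V(-7)*((-51 - 1*46) + m(0, (4*T(0))*0)) = (7 - 7)*((-51 - 1*46) + ((4*(7 + 0))*0)**2) = 0*((-51 - 46) + ((4*7)*0)**2) = 0*(-97 + (28*0)**2) = 0*(-97 + 0**2) = 0*(-97 + 0) = 0*(-97) = 0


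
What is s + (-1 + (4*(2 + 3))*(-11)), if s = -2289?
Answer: -2510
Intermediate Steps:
s + (-1 + (4*(2 + 3))*(-11)) = -2289 + (-1 + (4*(2 + 3))*(-11)) = -2289 + (-1 + (4*5)*(-11)) = -2289 + (-1 + 20*(-11)) = -2289 + (-1 - 220) = -2289 - 221 = -2510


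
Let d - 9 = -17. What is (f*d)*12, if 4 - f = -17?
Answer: -2016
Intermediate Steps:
f = 21 (f = 4 - 1*(-17) = 4 + 17 = 21)
d = -8 (d = 9 - 17 = -8)
(f*d)*12 = (21*(-8))*12 = -168*12 = -2016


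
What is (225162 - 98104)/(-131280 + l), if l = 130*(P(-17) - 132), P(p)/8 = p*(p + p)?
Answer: 63529/226340 ≈ 0.28068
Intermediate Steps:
P(p) = 16*p² (P(p) = 8*(p*(p + p)) = 8*(p*(2*p)) = 8*(2*p²) = 16*p²)
l = 583960 (l = 130*(16*(-17)² - 132) = 130*(16*289 - 132) = 130*(4624 - 132) = 130*4492 = 583960)
(225162 - 98104)/(-131280 + l) = (225162 - 98104)/(-131280 + 583960) = 127058/452680 = 127058*(1/452680) = 63529/226340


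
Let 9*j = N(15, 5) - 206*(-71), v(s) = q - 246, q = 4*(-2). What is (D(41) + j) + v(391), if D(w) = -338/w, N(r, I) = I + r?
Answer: 167906/123 ≈ 1365.1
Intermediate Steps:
q = -8
v(s) = -254 (v(s) = -8 - 246 = -254)
j = 4882/3 (j = ((5 + 15) - 206*(-71))/9 = (20 + 14626)/9 = (⅑)*14646 = 4882/3 ≈ 1627.3)
(D(41) + j) + v(391) = (-338/41 + 4882/3) - 254 = 199148/123 - 254 = 167906/123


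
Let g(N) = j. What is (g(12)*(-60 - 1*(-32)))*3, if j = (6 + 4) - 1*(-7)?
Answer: -1428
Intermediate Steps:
j = 17 (j = 10 + 7 = 17)
g(N) = 17
(g(12)*(-60 - 1*(-32)))*3 = (17*(-60 - 1*(-32)))*3 = (17*(-60 + 32))*3 = (17*(-28))*3 = -476*3 = -1428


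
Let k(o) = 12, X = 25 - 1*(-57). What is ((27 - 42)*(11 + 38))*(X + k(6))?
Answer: -69090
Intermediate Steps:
X = 82 (X = 25 + 57 = 82)
((27 - 42)*(11 + 38))*(X + k(6)) = ((27 - 42)*(11 + 38))*(82 + 12) = -15*49*94 = -735*94 = -69090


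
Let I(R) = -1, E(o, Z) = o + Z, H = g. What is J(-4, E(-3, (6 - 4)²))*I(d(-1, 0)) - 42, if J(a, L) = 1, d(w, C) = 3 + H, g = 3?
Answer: -43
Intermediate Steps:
H = 3
E(o, Z) = Z + o
d(w, C) = 6 (d(w, C) = 3 + 3 = 6)
J(-4, E(-3, (6 - 4)²))*I(d(-1, 0)) - 42 = 1*(-1) - 42 = -1 - 42 = -43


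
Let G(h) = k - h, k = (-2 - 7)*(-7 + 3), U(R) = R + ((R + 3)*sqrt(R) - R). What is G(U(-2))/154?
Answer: 18/77 - I*sqrt(2)/154 ≈ 0.23377 - 0.0091832*I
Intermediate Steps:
U(R) = sqrt(R)*(3 + R) (U(R) = R + ((3 + R)*sqrt(R) - R) = R + (sqrt(R)*(3 + R) - R) = R + (-R + sqrt(R)*(3 + R)) = sqrt(R)*(3 + R))
k = 36 (k = -9*(-4) = 36)
G(h) = 36 - h
G(U(-2))/154 = (36 - sqrt(-2)*(3 - 2))/154 = (36 - I*sqrt(2))*(1/154) = 18/77 - I*sqrt(2)/154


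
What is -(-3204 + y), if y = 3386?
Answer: -182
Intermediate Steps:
-(-3204 + y) = -(-3204 + 3386) = -1*182 = -182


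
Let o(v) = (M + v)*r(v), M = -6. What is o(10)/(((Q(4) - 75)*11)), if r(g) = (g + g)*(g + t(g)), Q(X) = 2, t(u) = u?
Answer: -1600/803 ≈ -1.9925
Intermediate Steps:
r(g) = 4*g² (r(g) = (g + g)*(g + g) = (2*g)*(2*g) = 4*g²)
o(v) = 4*v²*(-6 + v) (o(v) = (-6 + v)*(4*v²) = 4*v²*(-6 + v))
o(10)/(((Q(4) - 75)*11)) = (4*10²*(-6 + 10))/(((2 - 75)*11)) = (4*100*4)/((-73*11)) = 1600/(-803) = 1600*(-1/803) = -1600/803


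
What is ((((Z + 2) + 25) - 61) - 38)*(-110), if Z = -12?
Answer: 9240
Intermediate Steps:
((((Z + 2) + 25) - 61) - 38)*(-110) = ((((-12 + 2) + 25) - 61) - 38)*(-110) = (((-10 + 25) - 61) - 38)*(-110) = ((15 - 61) - 38)*(-110) = (-46 - 38)*(-110) = -84*(-110) = 9240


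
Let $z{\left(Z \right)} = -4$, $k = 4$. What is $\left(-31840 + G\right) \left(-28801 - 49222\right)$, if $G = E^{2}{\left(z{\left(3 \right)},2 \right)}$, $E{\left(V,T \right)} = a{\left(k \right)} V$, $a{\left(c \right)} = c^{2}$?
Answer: $2164670112$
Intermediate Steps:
$E{\left(V,T \right)} = 16 V$ ($E{\left(V,T \right)} = 4^{2} V = 16 V$)
$G = 4096$ ($G = \left(16 \left(-4\right)\right)^{2} = \left(-64\right)^{2} = 4096$)
$\left(-31840 + G\right) \left(-28801 - 49222\right) = \left(-31840 + 4096\right) \left(-28801 - 49222\right) = \left(-27744\right) \left(-78023\right) = 2164670112$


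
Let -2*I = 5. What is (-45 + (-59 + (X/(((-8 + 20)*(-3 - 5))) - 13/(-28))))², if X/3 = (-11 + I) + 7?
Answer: 2143041849/200704 ≈ 10678.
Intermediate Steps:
I = -5/2 (I = -½*5 = -5/2 ≈ -2.5000)
X = -39/2 (X = 3*((-11 - 5/2) + 7) = 3*(-27/2 + 7) = 3*(-13/2) = -39/2 ≈ -19.500)
(-45 + (-59 + (X/(((-8 + 20)*(-3 - 5))) - 13/(-28))))² = (-45 + (-59 + (-39*1/((-8 + 20)*(-3 - 5))/2 - 13/(-28))))² = (-45 + (-59 + (-39/(2*(12*(-8))) - 13*(-1/28))))² = (-45 + (-59 + (-39/2/(-96) + 13/28)))² = (-45 + (-59 + (-39/2*(-1/96) + 13/28)))² = (-45 + (-59 + (13/64 + 13/28)))² = (-45 + (-59 + 299/448))² = (-45 - 26133/448)² = (-46293/448)² = 2143041849/200704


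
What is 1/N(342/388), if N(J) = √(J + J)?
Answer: √1843/57 ≈ 0.75316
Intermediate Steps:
N(J) = √2*√J (N(J) = √(2*J) = √2*√J)
1/N(342/388) = 1/(√2*√(342/388)) = 1/(√2*√(342*(1/388))) = 1/(√2*√(171/194)) = 1/(√2*(3*√3686/194)) = 1/(3*√1843/97) = √1843/57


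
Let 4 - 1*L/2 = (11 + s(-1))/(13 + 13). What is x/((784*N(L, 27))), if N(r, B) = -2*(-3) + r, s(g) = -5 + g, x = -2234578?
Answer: -14524757/69384 ≈ -209.34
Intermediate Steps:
L = 99/13 (L = 8 - 2*(11 + (-5 - 1))/(13 + 13) = 8 - 2*(11 - 6)/26 = 8 - 10/26 = 8 - 2*5/26 = 8 - 5/13 = 99/13 ≈ 7.6154)
N(r, B) = 6 + r
x/((784*N(L, 27))) = -2234578*1/(784*(6 + 99/13)) = -2234578/(784*(177/13)) = -2234578/138768/13 = -2234578*13/138768 = -14524757/69384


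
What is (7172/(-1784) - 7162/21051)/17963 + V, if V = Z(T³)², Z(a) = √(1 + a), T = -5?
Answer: -20912646444047/168650044398 ≈ -124.00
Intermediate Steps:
V = -124 (V = (√(1 + (-5)³))² = (√(1 - 125))² = (√(-124))² = (2*I*√31)² = -124)
(7172/(-1784) - 7162/21051)/17963 + V = (7172/(-1784) - 7162/21051)/17963 - 124 = (7172*(-1/1784) - 7162*1/21051)*(1/17963) - 124 = (-1793/446 - 7162/21051)*(1/17963) - 124 = -40938695/9388746*1/17963 - 124 = -40938695/168650044398 - 124 = -20912646444047/168650044398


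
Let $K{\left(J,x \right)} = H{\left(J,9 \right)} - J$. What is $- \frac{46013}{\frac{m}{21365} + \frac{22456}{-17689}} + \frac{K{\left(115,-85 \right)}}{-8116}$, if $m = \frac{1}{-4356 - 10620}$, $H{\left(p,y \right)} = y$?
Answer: $\frac{150972108111099309611}{4165288928157926} \approx 36245.0$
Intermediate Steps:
$m = - \frac{1}{14976}$ ($m = \frac{1}{-14976} = - \frac{1}{14976} \approx -6.6774 \cdot 10^{-5}$)
$K{\left(J,x \right)} = 9 - J$
$- \frac{46013}{\frac{m}{21365} + \frac{22456}{-17689}} + \frac{K{\left(115,-85 \right)}}{-8116} = - \frac{46013}{- \frac{1}{14976 \cdot 21365} + \frac{22456}{-17689}} + \frac{9 - 115}{-8116} = - \frac{46013}{\left(- \frac{1}{14976}\right) \frac{1}{21365} + 22456 \left(- \frac{1}{17689}\right)} + \left(9 - 115\right) \left(- \frac{1}{8116}\right) = - \frac{46013}{- \frac{1}{319962240} - \frac{3208}{2527}} - - \frac{53}{4058} = - \frac{46013}{- \frac{1026438868447}{808544580480}} + \frac{53}{4058} = \left(-46013\right) \left(- \frac{808544580480}{1026438868447}\right) + \frac{53}{4058} = \frac{37203561781626240}{1026438868447} + \frac{53}{4058} = \frac{150972108111099309611}{4165288928157926}$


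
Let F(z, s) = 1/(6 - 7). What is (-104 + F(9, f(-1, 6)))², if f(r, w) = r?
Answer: 11025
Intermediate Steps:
F(z, s) = -1 (F(z, s) = 1/(-1) = -1)
(-104 + F(9, f(-1, 6)))² = (-104 - 1)² = (-105)² = 11025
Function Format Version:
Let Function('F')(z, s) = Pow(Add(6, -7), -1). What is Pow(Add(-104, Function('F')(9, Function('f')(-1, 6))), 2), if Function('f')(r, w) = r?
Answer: 11025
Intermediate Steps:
Function('F')(z, s) = -1 (Function('F')(z, s) = Pow(-1, -1) = -1)
Pow(Add(-104, Function('F')(9, Function('f')(-1, 6))), 2) = Pow(Add(-104, -1), 2) = Pow(-105, 2) = 11025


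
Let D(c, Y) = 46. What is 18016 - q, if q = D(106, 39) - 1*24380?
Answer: 42350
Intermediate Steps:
q = -24334 (q = 46 - 1*24380 = 46 - 24380 = -24334)
18016 - q = 18016 - 1*(-24334) = 18016 + 24334 = 42350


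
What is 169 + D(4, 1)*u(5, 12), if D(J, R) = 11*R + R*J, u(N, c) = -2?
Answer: 139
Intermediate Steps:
D(J, R) = 11*R + J*R
169 + D(4, 1)*u(5, 12) = 169 + (1*(11 + 4))*(-2) = 169 + (1*15)*(-2) = 169 + 15*(-2) = 169 - 30 = 139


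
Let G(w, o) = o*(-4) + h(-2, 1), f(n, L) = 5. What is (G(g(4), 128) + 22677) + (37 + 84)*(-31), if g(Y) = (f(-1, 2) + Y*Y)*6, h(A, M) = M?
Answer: 18415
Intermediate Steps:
g(Y) = 30 + 6*Y² (g(Y) = (5 + Y*Y)*6 = (5 + Y²)*6 = 30 + 6*Y²)
G(w, o) = 1 - 4*o (G(w, o) = o*(-4) + 1 = -4*o + 1 = 1 - 4*o)
(G(g(4), 128) + 22677) + (37 + 84)*(-31) = ((1 - 4*128) + 22677) + (37 + 84)*(-31) = ((1 - 512) + 22677) + 121*(-31) = (-511 + 22677) - 3751 = 22166 - 3751 = 18415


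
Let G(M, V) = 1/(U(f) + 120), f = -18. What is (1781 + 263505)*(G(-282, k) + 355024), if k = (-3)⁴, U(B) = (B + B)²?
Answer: 66681491112355/708 ≈ 9.4183e+10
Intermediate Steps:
U(B) = 4*B² (U(B) = (2*B)² = 4*B²)
k = 81
G(M, V) = 1/1416 (G(M, V) = 1/(4*(-18)² + 120) = 1/(4*324 + 120) = 1/(1296 + 120) = 1/1416)
(1781 + 263505)*(G(-282, k) + 355024) = (1781 + 263505)*(1/1416 + 355024) = 265286*(502713985/1416) = 66681491112355/708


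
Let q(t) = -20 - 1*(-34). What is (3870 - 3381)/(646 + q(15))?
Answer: 163/220 ≈ 0.74091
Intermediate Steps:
q(t) = 14 (q(t) = -20 + 34 = 14)
(3870 - 3381)/(646 + q(15)) = (3870 - 3381)/(646 + 14) = 489/660 = 489*(1/660) = 163/220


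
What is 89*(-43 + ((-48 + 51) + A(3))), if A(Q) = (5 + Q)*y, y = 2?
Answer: -2136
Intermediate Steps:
A(Q) = 10 + 2*Q (A(Q) = (5 + Q)*2 = 10 + 2*Q)
89*(-43 + ((-48 + 51) + A(3))) = 89*(-43 + ((-48 + 51) + (10 + 2*3))) = 89*(-43 + (3 + (10 + 6))) = 89*(-43 + (3 + 16)) = 89*(-43 + 19) = 89*(-24) = -2136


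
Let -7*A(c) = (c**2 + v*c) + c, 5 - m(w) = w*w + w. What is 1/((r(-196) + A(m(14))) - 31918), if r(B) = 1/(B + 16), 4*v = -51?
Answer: -630/24107381 ≈ -2.6133e-5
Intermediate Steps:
m(w) = 5 - w - w**2 (m(w) = 5 - (w*w + w) = 5 - (w**2 + w) = 5 - (w + w**2) = 5 + (-w - w**2) = 5 - w - w**2)
v = -51/4 (v = (1/4)*(-51) = -51/4 ≈ -12.750)
A(c) = -c**2/7 + 47*c/28 (A(c) = -((c**2 - 51*c/4) + c)/7 = -(c**2 - 47*c/4)/7 = -c**2/7 + 47*c/28)
r(B) = 1/(16 + B)
1/((r(-196) + A(m(14))) - 31918) = 1/((1/(16 - 196) + (5 - 1*14 - 1*14**2)*(47 - 4*(5 - 1*14 - 1*14**2))/28) - 31918) = 1/((1/(-180) + (5 - 14 - 1*196)*(47 - 4*(5 - 14 - 1*196))/28) - 31918) = 1/((-1/180 + (5 - 14 - 196)*(47 - 4*(5 - 14 - 196))/28) - 31918) = 1/((-1/180 + (1/28)*(-205)*(47 - 4*(-205))) - 31918) = 1/((-1/180 + (1/28)*(-205)*(47 + 820)) - 31918) = 1/((-1/180 + (1/28)*(-205)*867) - 31918) = 1/((-1/180 - 177735/28) - 31918) = 1/(-3999041/630 - 31918) = 1/(-24107381/630) = -630/24107381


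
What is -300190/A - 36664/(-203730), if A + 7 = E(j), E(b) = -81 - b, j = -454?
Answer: -1698452491/2071255 ≈ -820.01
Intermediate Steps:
A = 366 (A = -7 + (-81 - 1*(-454)) = -7 + (-81 + 454) = -7 + 373 = 366)
-300190/A - 36664/(-203730) = -300190/366 - 36664/(-203730) = -300190*1/366 - 36664*(-1/203730) = -150095/183 + 18332/101865 = -1698452491/2071255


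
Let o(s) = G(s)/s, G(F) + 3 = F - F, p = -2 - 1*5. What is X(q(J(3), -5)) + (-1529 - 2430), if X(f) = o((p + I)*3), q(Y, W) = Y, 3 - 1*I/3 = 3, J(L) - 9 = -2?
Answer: -27712/7 ≈ -3958.9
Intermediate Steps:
J(L) = 7 (J(L) = 9 - 2 = 7)
I = 0 (I = 9 - 3*3 = 9 - 9 = 0)
p = -7 (p = -2 - 5 = -7)
G(F) = -3 (G(F) = -3 + (F - F) = -3 + 0 = -3)
o(s) = -3/s
X(f) = ⅐ (X(f) = -3*1/(3*(-7 + 0)) = -3/((-7*3)) = -3/(-21) = -3*(-1/21) = ⅐)
X(q(J(3), -5)) + (-1529 - 2430) = ⅐ + (-1529 - 2430) = ⅐ - 3959 = -27712/7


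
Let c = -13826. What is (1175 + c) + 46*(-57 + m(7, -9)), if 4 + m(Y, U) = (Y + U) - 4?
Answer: -15733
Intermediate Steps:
m(Y, U) = -8 + U + Y (m(Y, U) = -4 + ((Y + U) - 4) = -4 + ((U + Y) - 4) = -4 + (-4 + U + Y) = -8 + U + Y)
(1175 + c) + 46*(-57 + m(7, -9)) = (1175 - 13826) + 46*(-57 + (-8 - 9 + 7)) = -12651 + 46*(-57 - 10) = -12651 + 46*(-67) = -12651 - 3082 = -15733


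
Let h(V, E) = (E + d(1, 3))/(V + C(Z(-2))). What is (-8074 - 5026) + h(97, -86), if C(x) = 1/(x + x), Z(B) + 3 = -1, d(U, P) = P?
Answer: -10153164/775 ≈ -13101.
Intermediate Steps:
Z(B) = -4 (Z(B) = -3 - 1 = -4)
C(x) = 1/(2*x)
h(V, E) = (3 + E)/(-1/8 + V) (h(V, E) = (E + 3)/(V + (1/2)/(-4)) = (3 + E)/(V + (1/2)*(-1/4)) = (3 + E)/(V - 1/8) = (3 + E)/(-1/8 + V))
(-8074 - 5026) + h(97, -86) = (-8074 - 5026) + 8*(3 - 86)/(-1 + 8*97) = -13100 + 8*(-83)/(-1 + 776) = -13100 + 8*(-83)/775 = -13100 + 8*(1/775)*(-83) = -13100 - 664/775 = -10153164/775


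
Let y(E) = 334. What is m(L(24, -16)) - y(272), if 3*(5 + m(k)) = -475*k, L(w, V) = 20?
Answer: -10517/3 ≈ -3505.7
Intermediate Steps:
m(k) = -5 - 475*k/3 (m(k) = -5 + (-475*k)/3 = -5 - 475*k/3)
m(L(24, -16)) - y(272) = (-5 - 475/3*20) - 1*334 = (-5 - 9500/3) - 334 = -9515/3 - 334 = -10517/3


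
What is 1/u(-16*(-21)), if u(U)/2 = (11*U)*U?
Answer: 1/2483712 ≈ 4.0262e-7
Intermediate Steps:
u(U) = 22*U**2 (u(U) = 2*((11*U)*U) = 2*(11*U**2) = 22*U**2)
1/u(-16*(-21)) = 1/(22*(-16*(-21))**2) = 1/(22*336**2) = 1/(22*112896) = 1/2483712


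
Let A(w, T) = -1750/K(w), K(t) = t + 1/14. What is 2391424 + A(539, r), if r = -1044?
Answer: 18048052428/7547 ≈ 2.3914e+6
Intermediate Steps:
K(t) = 1/14 + t (K(t) = t + 1/14 = 1/14 + t)
A(w, T) = -1750/(1/14 + w)
2391424 + A(539, r) = 2391424 - 24500/(1 + 14*539) = 2391424 - 24500/(1 + 7546) = 2391424 - 24500/7547 = 18048052428/7547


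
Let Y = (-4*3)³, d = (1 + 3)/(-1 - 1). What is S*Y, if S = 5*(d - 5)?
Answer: 60480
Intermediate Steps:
d = -2 (d = 4/(-2) = 4*(-½) = -2)
Y = -1728 (Y = (-12)³ = -1728)
S = -35 (S = 5*(-2 - 5) = 5*(-7) = -35)
S*Y = -35*(-1728) = 60480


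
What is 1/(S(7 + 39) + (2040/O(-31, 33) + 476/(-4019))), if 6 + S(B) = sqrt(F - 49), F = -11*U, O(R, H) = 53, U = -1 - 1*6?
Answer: 104913402745/3305526203052 - 45371982049*sqrt(7)/23138683421364 ≈ 0.026551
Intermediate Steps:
U = -7 (U = -1 - 6 = -7)
F = 77 (F = -11*(-7) = 77)
S(B) = -6 + 2*sqrt(7) (S(B) = -6 + sqrt(77 - 49) = -6 + sqrt(28) = -6 + 2*sqrt(7))
1/(S(7 + 39) + (2040/O(-31, 33) + 476/(-4019))) = 1/((-6 + 2*sqrt(7)) + (2040/53 + 476/(-4019))) = 1/((-6 + 2*sqrt(7)) + (2040*(1/53) + 476*(-1/4019))) = 1/((-6 + 2*sqrt(7)) + (2040/53 - 476/4019)) = 1/((-6 + 2*sqrt(7)) + 8173532/213007) = 1/(6895490/213007 + 2*sqrt(7))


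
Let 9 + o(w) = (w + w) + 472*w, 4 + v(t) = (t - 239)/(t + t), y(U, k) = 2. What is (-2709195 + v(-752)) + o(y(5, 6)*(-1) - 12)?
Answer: -4084628385/1504 ≈ -2.7158e+6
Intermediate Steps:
v(t) = -4 + (-239 + t)/(2*t) (v(t) = -4 + (t - 239)/(t + t) = -4 + (-239 + t)/((2*t)) = -4 + (-239 + t)*(1/(2*t)) = -4 + (-239 + t)/(2*t))
o(w) = -9 + 474*w (o(w) = -9 + ((w + w) + 472*w) = -9 + (2*w + 472*w) = -9 + 474*w)
(-2709195 + v(-752)) + o(y(5, 6)*(-1) - 12) = (-2709195 + (½)*(-239 - 7*(-752))/(-752)) + (-9 + 474*(2*(-1) - 12)) = (-2709195 + (½)*(-1/752)*(-239 + 5264)) + (-9 + 474*(-2 - 12)) = (-2709195 + (½)*(-1/752)*5025) + (-9 + 474*(-14)) = (-2709195 - 5025/1504) + (-9 - 6636) = -4074634305/1504 - 6645 = -4084628385/1504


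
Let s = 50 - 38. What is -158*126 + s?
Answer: -19896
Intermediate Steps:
s = 12
-158*126 + s = -158*126 + 12 = -19908 + 12 = -19896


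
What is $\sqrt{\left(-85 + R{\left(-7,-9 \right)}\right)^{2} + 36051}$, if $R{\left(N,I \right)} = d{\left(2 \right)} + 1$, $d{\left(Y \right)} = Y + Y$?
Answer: $\sqrt{42451} \approx 206.04$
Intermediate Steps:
$d{\left(Y \right)} = 2 Y$
$R{\left(N,I \right)} = 5$ ($R{\left(N,I \right)} = 2 \cdot 2 + 1 = 4 + 1 = 5$)
$\sqrt{\left(-85 + R{\left(-7,-9 \right)}\right)^{2} + 36051} = \sqrt{\left(-85 + 5\right)^{2} + 36051} = \sqrt{\left(-80\right)^{2} + 36051} = \sqrt{6400 + 36051} = \sqrt{42451}$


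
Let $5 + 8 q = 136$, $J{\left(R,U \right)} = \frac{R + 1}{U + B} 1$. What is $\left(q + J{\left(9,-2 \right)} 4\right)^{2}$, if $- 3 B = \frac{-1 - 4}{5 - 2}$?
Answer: $\frac{1385329}{10816} \approx 128.08$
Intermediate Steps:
$B = \frac{5}{9}$ ($B = - \frac{\left(-1 - 4\right) \frac{1}{5 - 2}}{3} = - \frac{\left(-5\right) \frac{1}{3}}{3} = \left(- \frac{1}{3}\right) \left(- \frac{5}{3}\right) = \frac{5}{9} \approx 0.55556$)
$J{\left(R,U \right)} = \frac{1 + R}{\frac{5}{9} + U}$ ($J{\left(R,U \right)} = \frac{R + 1}{U + \frac{5}{9}} \cdot 1 = \frac{1 + R}{\frac{5}{9} + U} 1 = \frac{1 + R}{\frac{5}{9} + U}$)
$q = \frac{131}{8}$ ($q = - \frac{5}{8} + \frac{1}{8} \cdot 136 = - \frac{5}{8} + 17 = \frac{131}{8} \approx 16.375$)
$\left(q + J{\left(9,-2 \right)} 4\right)^{2} = \left(\frac{131}{8} + \frac{9 \left(1 + 9\right)}{5 + 9 \left(-2\right)} 4\right)^{2} = \left(\frac{131}{8} + 9 \frac{1}{5 - 18} \cdot 10 \cdot 4\right)^{2} = \left(\frac{131}{8} + 9 \frac{1}{-13} \cdot 10 \cdot 4\right)^{2} = \left(\frac{131}{8} + 9 \left(- \frac{1}{13}\right) 10 \cdot 4\right)^{2} = \left(\frac{131}{8} - \frac{360}{13}\right)^{2} = \left(- \frac{1177}{104}\right)^{2} = \frac{1385329}{10816}$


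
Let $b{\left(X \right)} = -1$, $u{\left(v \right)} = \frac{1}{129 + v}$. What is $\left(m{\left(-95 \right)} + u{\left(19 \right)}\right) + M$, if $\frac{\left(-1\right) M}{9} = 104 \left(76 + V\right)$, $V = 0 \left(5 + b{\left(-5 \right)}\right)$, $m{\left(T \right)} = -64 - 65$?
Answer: $- \frac{10547219}{148} \approx -71265.0$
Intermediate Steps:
$m{\left(T \right)} = -129$
$V = 0$ ($V = 0 \left(5 - 1\right) = 0 \cdot 4 = 0$)
$M = -71136$ ($M = - 9 \cdot 104 \left(76 + 0\right) = - 9 \cdot 104 \cdot 76 = \left(-9\right) 7904 = -71136$)
$\left(m{\left(-95 \right)} + u{\left(19 \right)}\right) + M = \left(-129 + \frac{1}{129 + 19}\right) - 71136 = \left(-129 + \frac{1}{148}\right) - 71136 = - \frac{19091}{148} - 71136 = - \frac{10547219}{148}$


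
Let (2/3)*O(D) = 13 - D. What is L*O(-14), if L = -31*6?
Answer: -7533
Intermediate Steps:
L = -186
O(D) = 39/2 - 3*D/2 (O(D) = 3*(13 - D)/2 = 39/2 - 3*D/2)
L*O(-14) = -186*(39/2 - 3/2*(-14)) = -186*(39/2 + 21) = -186*81/2 = -7533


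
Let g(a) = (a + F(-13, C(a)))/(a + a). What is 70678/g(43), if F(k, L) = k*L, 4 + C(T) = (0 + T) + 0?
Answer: -1519577/116 ≈ -13100.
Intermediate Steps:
C(T) = -4 + T (C(T) = -4 + ((0 + T) + 0) = -4 + (T + 0) = -4 + T)
F(k, L) = L*k
g(a) = (52 - 12*a)/(2*a) (g(a) = (a + (-4 + a)*(-13))/(a + a) = (a + (52 - 13*a))/((2*a)) = (52 - 12*a)*(1/(2*a)) = (52 - 12*a)/(2*a))
70678/g(43) = 70678/(-6 + 26/43) = 70678/(-232/43) = 70678*(-43/232) = -1519577/116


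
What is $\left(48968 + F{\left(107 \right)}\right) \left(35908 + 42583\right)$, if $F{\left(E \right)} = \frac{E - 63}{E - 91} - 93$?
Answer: $\frac{15345853901}{4} \approx 3.8365 \cdot 10^{9}$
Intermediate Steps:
$F{\left(E \right)} = -93 + \frac{-63 + E}{-91 + E}$ ($F{\left(E \right)} = \frac{-63 + E}{-91 + E} - 93 = -93 + \frac{-63 + E}{-91 + E}$)
$\left(48968 + F{\left(107 \right)}\right) \left(35908 + 42583\right) = \left(48968 + \frac{4 \left(2100 - 2461\right)}{-91 + 107}\right) \left(35908 + 42583\right) = \left(48968 + \frac{4 \left(2100 - 2461\right)}{16}\right) 78491 = \left(48968 + 4 \cdot \frac{1}{16} \left(-361\right)\right) 78491 = \left(48968 - \frac{361}{4}\right) 78491 = \frac{195511}{4} \cdot 78491 = \frac{15345853901}{4}$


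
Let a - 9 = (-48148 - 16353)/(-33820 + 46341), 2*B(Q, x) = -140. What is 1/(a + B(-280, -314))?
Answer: -12521/828282 ≈ -0.015117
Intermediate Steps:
B(Q, x) = -70 (B(Q, x) = (½)*(-140) = -70)
a = 48188/12521 (a = 9 + (-48148 - 16353)/(-33820 + 46341) = 9 - 64501/12521 = 48188/12521 ≈ 3.8486)
1/(a + B(-280, -314)) = 1/(48188/12521 - 70) = 1/(-828282/12521) = -12521/828282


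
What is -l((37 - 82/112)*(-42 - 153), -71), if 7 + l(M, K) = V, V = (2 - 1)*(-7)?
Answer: 14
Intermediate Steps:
V = -7 (V = 1*(-7) = -7)
l(M, K) = -14 (l(M, K) = -7 - 7 = -14)
-l((37 - 82/112)*(-42 - 153), -71) = -1*(-14) = 14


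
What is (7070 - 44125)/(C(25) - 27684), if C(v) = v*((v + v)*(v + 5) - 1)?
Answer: -37055/9791 ≈ -3.7846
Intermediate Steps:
C(v) = v*(-1 + 2*v*(5 + v)) (C(v) = v*((2*v)*(5 + v) - 1) = v*(2*v*(5 + v) - 1) = v*(-1 + 2*v*(5 + v)))
(7070 - 44125)/(C(25) - 27684) = (7070 - 44125)/(25*(-1 + 2*25**2 + 10*25) - 27684) = -37055/(25*(-1 + 2*625 + 250) - 27684) = -37055/(25*(-1 + 1250 + 250) - 27684) = -37055/(25*1499 - 27684) = -37055/(37475 - 27684) = -37055/9791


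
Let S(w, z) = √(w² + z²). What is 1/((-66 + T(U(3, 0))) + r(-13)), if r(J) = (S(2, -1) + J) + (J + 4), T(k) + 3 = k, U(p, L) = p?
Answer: -88/7739 - √5/7739 ≈ -0.011660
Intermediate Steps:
T(k) = -3 + k
r(J) = 4 + √5 + 2*J (r(J) = (√(2² + (-1)²) + J) + (J + 4) = (√(4 + 1) + J) + (4 + J) = (√5 + J) + (4 + J) = (J + √5) + (4 + J) = 4 + √5 + 2*J)
1/((-66 + T(U(3, 0))) + r(-13)) = 1/((-66 + (-3 + 3)) + (4 + √5 + 2*(-13))) = 1/((-66 + 0) + (4 + √5 - 26)) = 1/(-66 + (-22 + √5)) = 1/(-88 + √5)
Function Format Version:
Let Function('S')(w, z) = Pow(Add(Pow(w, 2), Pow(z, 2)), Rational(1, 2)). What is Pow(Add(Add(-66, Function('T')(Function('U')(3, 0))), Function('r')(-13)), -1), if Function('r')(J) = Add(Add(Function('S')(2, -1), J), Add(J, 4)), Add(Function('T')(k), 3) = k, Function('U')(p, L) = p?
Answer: Add(Rational(-88, 7739), Mul(Rational(-1, 7739), Pow(5, Rational(1, 2)))) ≈ -0.011660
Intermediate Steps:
Function('T')(k) = Add(-3, k)
Function('r')(J) = Add(4, Pow(5, Rational(1, 2)), Mul(2, J)) (Function('r')(J) = Add(Add(Pow(Add(Pow(2, 2), Pow(-1, 2)), Rational(1, 2)), J), Add(J, 4)) = Add(Add(Pow(Add(4, 1), Rational(1, 2)), J), Add(4, J)) = Add(Add(Pow(5, Rational(1, 2)), J), Add(4, J)) = Add(Add(J, Pow(5, Rational(1, 2))), Add(4, J)) = Add(4, Pow(5, Rational(1, 2)), Mul(2, J)))
Pow(Add(Add(-66, Function('T')(Function('U')(3, 0))), Function('r')(-13)), -1) = Pow(Add(Add(-66, Add(-3, 3)), Add(4, Pow(5, Rational(1, 2)), Mul(2, -13))), -1) = Pow(Add(Add(-66, 0), Add(4, Pow(5, Rational(1, 2)), -26)), -1) = Pow(Add(-66, Add(-22, Pow(5, Rational(1, 2)))), -1) = Pow(Add(-88, Pow(5, Rational(1, 2))), -1)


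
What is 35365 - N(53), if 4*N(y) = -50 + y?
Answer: 141457/4 ≈ 35364.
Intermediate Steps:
N(y) = -25/2 + y/4 (N(y) = (-50 + y)/4 = -25/2 + y/4)
35365 - N(53) = 35365 - (-25/2 + (¼)*53) = 35365 - (-25/2 + 53/4) = 35365 - 1*¾ = 35365 - ¾ = 141457/4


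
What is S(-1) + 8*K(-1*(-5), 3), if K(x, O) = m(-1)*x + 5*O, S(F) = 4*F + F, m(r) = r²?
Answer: 155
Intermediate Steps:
S(F) = 5*F
K(x, O) = x + 5*O (K(x, O) = (-1)²*x + 5*O = 1*x + 5*O = x + 5*O)
S(-1) + 8*K(-1*(-5), 3) = 5*(-1) + 8*(-1*(-5) + 5*3) = -5 + 8*(5 + 15) = -5 + 8*20 = -5 + 160 = 155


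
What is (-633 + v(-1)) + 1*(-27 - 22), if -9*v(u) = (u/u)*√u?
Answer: -682 - I/9 ≈ -682.0 - 0.11111*I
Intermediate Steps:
v(u) = -√u/9 (v(u) = -u/u*√u/9 = -√u/9)
(-633 + v(-1)) + 1*(-27 - 22) = (-633 - I/9) + 1*(-27 - 22) = (-633 - I/9) + 1*(-49) = (-633 - I/9) - 49 = -682 - I/9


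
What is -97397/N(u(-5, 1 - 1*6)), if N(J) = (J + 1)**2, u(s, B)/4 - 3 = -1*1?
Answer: -97397/81 ≈ -1202.4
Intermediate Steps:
u(s, B) = 8 (u(s, B) = 12 + 4*(-1*1) = 12 + 4*(-1) = 12 - 4 = 8)
N(J) = (1 + J)**2
-97397/N(u(-5, 1 - 1*6)) = -97397/(1 + 8)**2 = -97397/(9**2) = -97397/81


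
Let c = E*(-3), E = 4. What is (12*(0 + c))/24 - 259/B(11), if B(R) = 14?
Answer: -49/2 ≈ -24.500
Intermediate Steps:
c = -12 (c = 4*(-3) = -12)
(12*(0 + c))/24 - 259/B(11) = (12*(0 - 12))/24 - 259/14 = (12*(-12))*(1/24) - 259*1/14 = -144*1/24 - 37/2 = -6 - 37/2 = -49/2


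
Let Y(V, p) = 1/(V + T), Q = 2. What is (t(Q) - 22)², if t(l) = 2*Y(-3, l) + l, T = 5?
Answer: 361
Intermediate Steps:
Y(V, p) = 1/(5 + V) (Y(V, p) = 1/(V + 5) = 1/(5 + V))
t(l) = 1 + l (t(l) = 2/(5 - 3) + l = 2/2 + l = 2*(½) + l = 1 + l)
(t(Q) - 22)² = ((1 + 2) - 22)² = (3 - 22)² = (-19)² = 361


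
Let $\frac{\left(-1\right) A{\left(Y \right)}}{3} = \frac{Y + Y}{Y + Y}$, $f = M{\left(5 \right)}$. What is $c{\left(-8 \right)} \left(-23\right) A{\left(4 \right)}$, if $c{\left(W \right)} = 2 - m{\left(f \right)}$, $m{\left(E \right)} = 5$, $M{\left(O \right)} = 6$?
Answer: $-207$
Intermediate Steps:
$f = 6$
$A{\left(Y \right)} = -3$ ($A{\left(Y \right)} = - 3 \frac{Y + Y}{Y + Y} = - 3 \frac{2 Y}{2 Y} = - 3 \cdot 2 Y \frac{1}{2 Y} = \left(-3\right) 1 = -3$)
$c{\left(W \right)} = -3$ ($c{\left(W \right)} = 2 - 5 = -3$)
$c{\left(-8 \right)} \left(-23\right) A{\left(4 \right)} = \left(-3\right) \left(-23\right) \left(-3\right) = 69 \left(-3\right) = -207$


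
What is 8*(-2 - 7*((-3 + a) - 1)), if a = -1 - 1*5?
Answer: 544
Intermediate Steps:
a = -6 (a = -1 - 5 = -6)
8*(-2 - 7*((-3 + a) - 1)) = 8*(-2 - 7*((-3 - 6) - 1)) = 8*(-2 - 7*(-9 - 1)) = 8*(-2 - 7*(-10)) = 8*(-2 + 70) = 8*68 = 544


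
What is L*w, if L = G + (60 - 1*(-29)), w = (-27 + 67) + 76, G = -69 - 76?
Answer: -6496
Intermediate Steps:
G = -145
w = 116 (w = 40 + 76 = 116)
L = -56 (L = -145 + (60 - 1*(-29)) = -145 + (60 + 29) = -145 + 89 = -56)
L*w = -56*116 = -6496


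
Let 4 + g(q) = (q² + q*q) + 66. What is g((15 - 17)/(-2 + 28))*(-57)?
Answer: -597360/169 ≈ -3534.7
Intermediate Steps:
g(q) = 62 + 2*q² (g(q) = -4 + ((q² + q*q) + 66) = -4 + ((q² + q²) + 66) = -4 + (2*q² + 66) = -4 + (66 + 2*q²) = 62 + 2*q²)
g((15 - 17)/(-2 + 28))*(-57) = (62 + 2*((15 - 17)/(-2 + 28))²)*(-57) = (62 + 2*(-2/26)²)*(-57) = (62 + 2*(-2*1/26)²)*(-57) = (62 + 2*(-1/13)²)*(-57) = (62 + 2*(1/169))*(-57) = (62 + 2/169)*(-57) = (10480/169)*(-57) = -597360/169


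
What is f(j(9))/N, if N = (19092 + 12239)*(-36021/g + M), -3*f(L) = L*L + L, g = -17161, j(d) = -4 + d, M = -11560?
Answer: 171610/6214351550009 ≈ 2.7615e-8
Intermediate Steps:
f(L) = -L/3 - L²/3 (f(L) = -(L*L + L)/3 = -(L² + L)/3 = -(L + L²)/3 = -L/3 - L²/3)
N = -6214351550009/17161 (N = (19092 + 12239)*(-36021/(-17161) - 11560) = 31331*(-36021*(-1/17161) - 11560) = 31331*(36021/17161 - 11560) = 31331*(-198345139/17161) = -6214351550009/17161 ≈ -3.6212e+8)
f(j(9))/N = (-(-4 + 9)*(1 + (-4 + 9))/3)/(-6214351550009/17161) = -⅓*5*(1 + 5)*(-17161/6214351550009) = -⅓*5*6*(-17161/6214351550009) = -10*(-17161/6214351550009) = 171610/6214351550009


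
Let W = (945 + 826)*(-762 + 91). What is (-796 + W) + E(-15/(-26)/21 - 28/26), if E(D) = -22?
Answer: -1189159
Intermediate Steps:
W = -1188341 (W = 1771*(-671) = -1188341)
(-796 + W) + E(-15/(-26)/21 - 28/26) = (-796 - 1188341) - 22 = -1189137 - 22 = -1189159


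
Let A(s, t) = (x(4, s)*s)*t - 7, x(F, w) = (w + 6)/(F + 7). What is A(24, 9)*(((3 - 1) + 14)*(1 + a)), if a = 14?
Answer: 1536720/11 ≈ 1.3970e+5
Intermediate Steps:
x(F, w) = (6 + w)/(7 + F)
A(s, t) = -7 + s*t*(6/11 + s/11) (A(s, t) = (((6 + s)/(7 + 4))*s)*t - 7 = (((6 + s)/11)*s)*t - 7 = ((6/11 + s/11)*s)*t - 7 = (s*(6/11 + s/11))*t - 7 = s*t*(6/11 + s/11) - 7 = -7 + s*t*(6/11 + s/11))
A(24, 9)*(((3 - 1) + 14)*(1 + a)) = (-7 + (1/11)*24*9*(6 + 24))*(((3 - 1) + 14)*(1 + 14)) = (-7 + (1/11)*24*9*30)*((2 + 14)*15) = (-7 + 6480/11)*(16*15) = (6403/11)*240 = 1536720/11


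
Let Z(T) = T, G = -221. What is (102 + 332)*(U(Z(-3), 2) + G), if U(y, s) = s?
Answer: -95046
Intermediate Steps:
(102 + 332)*(U(Z(-3), 2) + G) = (102 + 332)*(2 - 221) = 434*(-219) = -95046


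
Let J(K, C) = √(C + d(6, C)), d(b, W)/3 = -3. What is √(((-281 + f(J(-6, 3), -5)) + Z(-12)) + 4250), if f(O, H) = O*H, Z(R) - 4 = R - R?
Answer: √(3973 - 5*I*√6) ≈ 63.032 - 0.09715*I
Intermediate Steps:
d(b, W) = -9 (d(b, W) = 3*(-3) = -9)
Z(R) = 4 (Z(R) = 4 + (R - R) = 4 + 0 = 4)
J(K, C) = √(-9 + C) (J(K, C) = √(C - 9) = √(-9 + C))
f(O, H) = H*O
√(((-281 + f(J(-6, 3), -5)) + Z(-12)) + 4250) = √(((-281 - 5*√(-9 + 3)) + 4) + 4250) = √(((-281 - 5*I*√6) + 4) + 4250) = √((-277 - 5*I*√6) + 4250) = √(3973 - 5*I*√6)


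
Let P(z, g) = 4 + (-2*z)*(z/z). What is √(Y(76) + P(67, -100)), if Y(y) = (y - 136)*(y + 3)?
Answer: I*√4870 ≈ 69.785*I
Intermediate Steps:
Y(y) = (-136 + y)*(3 + y)
P(z, g) = 4 - 2*z (P(z, g) = 4 - 2*z*1 = 4 - 2*z)
√(Y(76) + P(67, -100)) = √((-408 + 76² - 133*76) + (4 - 2*67)) = √((-408 + 5776 - 10108) + (4 - 134)) = √(-4740 - 130) = √(-4870) = I*√4870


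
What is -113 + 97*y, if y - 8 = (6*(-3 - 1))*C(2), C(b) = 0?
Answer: 663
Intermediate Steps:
y = 8 (y = 8 + (6*(-3 - 1))*0 = 8 + (6*(-4))*0 = 8 - 24*0 = 8 + 0 = 8)
-113 + 97*y = -113 + 97*8 = -113 + 776 = 663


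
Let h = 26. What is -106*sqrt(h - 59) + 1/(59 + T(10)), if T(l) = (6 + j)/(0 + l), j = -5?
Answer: 10/591 - 106*I*sqrt(33) ≈ 0.01692 - 608.92*I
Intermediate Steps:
T(l) = 1/l (T(l) = (6 - 5)/(0 + l) = 1/l)
-106*sqrt(h - 59) + 1/(59 + T(10)) = -106*sqrt(26 - 59) + 1/(59 + 1/10) = -106*I*sqrt(33) + 1/(59 + 1/10) = -106*I*sqrt(33) + 1/(591/10) = -106*I*sqrt(33) + 10/591 = 10/591 - 106*I*sqrt(33)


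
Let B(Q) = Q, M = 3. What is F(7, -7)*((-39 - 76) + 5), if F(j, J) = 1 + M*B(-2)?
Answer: 550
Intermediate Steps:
F(j, J) = -5 (F(j, J) = 1 + 3*(-2) = 1 - 6 = -5)
F(7, -7)*((-39 - 76) + 5) = -5*((-39 - 76) + 5) = -5*(-115 + 5) = -5*(-110) = 550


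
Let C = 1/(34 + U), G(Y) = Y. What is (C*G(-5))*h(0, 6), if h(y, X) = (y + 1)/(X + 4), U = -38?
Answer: ⅛ ≈ 0.12500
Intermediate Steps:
h(y, X) = (1 + y)/(4 + X)
C = -¼ (C = 1/(34 - 38) = 1/(-4) = -¼ ≈ -0.25000)
(C*G(-5))*h(0, 6) = (-¼*(-5))*((1 + 0)/(4 + 6)) = 5*(1/10)/4 = 5*((⅒)*1)/4 = (5/4)*(⅒) = ⅛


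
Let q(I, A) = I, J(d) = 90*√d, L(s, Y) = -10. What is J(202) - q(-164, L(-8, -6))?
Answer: 164 + 90*√202 ≈ 1443.1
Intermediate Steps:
J(202) - q(-164, L(-8, -6)) = 90*√202 - 1*(-164) = 90*√202 + 164 = 164 + 90*√202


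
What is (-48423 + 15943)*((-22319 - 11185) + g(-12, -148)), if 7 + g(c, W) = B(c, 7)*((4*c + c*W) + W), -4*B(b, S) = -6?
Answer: 1011459680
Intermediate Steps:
B(b, S) = 3/2 (B(b, S) = -¼*(-6) = 3/2)
g(c, W) = -7 + 6*c + 3*W/2 + 3*W*c/2 (g(c, W) = -7 + 3*((4*c + c*W) + W)/2 = -7 + 3*((4*c + W*c) + W)/2 = -7 + 3*(W + 4*c + W*c)/2 = -7 + (6*c + 3*W/2 + 3*W*c/2) = -7 + 6*c + 3*W/2 + 3*W*c/2)
(-48423 + 15943)*((-22319 - 11185) + g(-12, -148)) = (-48423 + 15943)*((-22319 - 11185) + (-7 + 6*(-12) + (3/2)*(-148) + (3/2)*(-148)*(-12))) = -32480*(-33504 + (-7 - 72 - 222 + 2664)) = -32480*(-33504 + 2363) = -32480*(-31141) = 1011459680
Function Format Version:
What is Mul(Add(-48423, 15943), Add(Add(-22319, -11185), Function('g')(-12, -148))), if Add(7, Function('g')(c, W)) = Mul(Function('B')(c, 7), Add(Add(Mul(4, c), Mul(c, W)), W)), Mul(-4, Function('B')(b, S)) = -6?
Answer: 1011459680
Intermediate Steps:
Function('B')(b, S) = Rational(3, 2) (Function('B')(b, S) = Mul(Rational(-1, 4), -6) = Rational(3, 2))
Function('g')(c, W) = Add(-7, Mul(6, c), Mul(Rational(3, 2), W), Mul(Rational(3, 2), W, c)) (Function('g')(c, W) = Add(-7, Mul(Rational(3, 2), Add(Add(Mul(4, c), Mul(c, W)), W))) = Add(-7, Mul(Rational(3, 2), Add(Add(Mul(4, c), Mul(W, c)), W))) = Add(-7, Mul(Rational(3, 2), Add(W, Mul(4, c), Mul(W, c)))) = Add(-7, Add(Mul(6, c), Mul(Rational(3, 2), W), Mul(Rational(3, 2), W, c))) = Add(-7, Mul(6, c), Mul(Rational(3, 2), W), Mul(Rational(3, 2), W, c)))
Mul(Add(-48423, 15943), Add(Add(-22319, -11185), Function('g')(-12, -148))) = Mul(Add(-48423, 15943), Add(Add(-22319, -11185), Add(-7, Mul(6, -12), Mul(Rational(3, 2), -148), Mul(Rational(3, 2), -148, -12)))) = Mul(-32480, Add(-33504, Add(-7, -72, -222, 2664))) = Mul(-32480, Add(-33504, 2363)) = Mul(-32480, -31141) = 1011459680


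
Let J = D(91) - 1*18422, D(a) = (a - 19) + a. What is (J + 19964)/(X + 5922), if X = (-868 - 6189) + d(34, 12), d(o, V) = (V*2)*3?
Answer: -1705/1063 ≈ -1.6040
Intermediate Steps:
d(o, V) = 6*V (d(o, V) = (2*V)*3 = 6*V)
D(a) = -19 + 2*a (D(a) = (-19 + a) + a = -19 + 2*a)
J = -18259 (J = (-19 + 2*91) - 1*18422 = (-19 + 182) - 18422 = 163 - 18422 = -18259)
X = -6985 (X = (-868 - 6189) + 6*12 = -7057 + 72 = -6985)
(J + 19964)/(X + 5922) = (-18259 + 19964)/(-6985 + 5922) = 1705/(-1063) = 1705*(-1/1063) = -1705/1063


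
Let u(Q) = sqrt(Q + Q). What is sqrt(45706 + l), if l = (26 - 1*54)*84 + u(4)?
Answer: sqrt(43354 + 2*sqrt(2)) ≈ 208.22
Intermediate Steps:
u(Q) = sqrt(2)*sqrt(Q) (u(Q) = sqrt(2*Q) = sqrt(2)*sqrt(Q))
l = -2352 + 2*sqrt(2) (l = (26 - 1*54)*84 + sqrt(2)*sqrt(4) = (26 - 54)*84 + sqrt(2)*2 = -28*84 + 2*sqrt(2) = -2352 + 2*sqrt(2) ≈ -2349.2)
sqrt(45706 + l) = sqrt(45706 + (-2352 + 2*sqrt(2))) = sqrt(43354 + 2*sqrt(2))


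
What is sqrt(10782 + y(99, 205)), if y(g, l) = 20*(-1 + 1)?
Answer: 3*sqrt(1198) ≈ 103.84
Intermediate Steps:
y(g, l) = 0 (y(g, l) = 20*0 = 0)
sqrt(10782 + y(99, 205)) = sqrt(10782 + 0) = sqrt(10782) = 3*sqrt(1198)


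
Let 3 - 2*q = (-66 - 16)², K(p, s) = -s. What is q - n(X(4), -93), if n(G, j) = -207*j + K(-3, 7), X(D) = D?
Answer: -45209/2 ≈ -22605.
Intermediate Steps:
n(G, j) = -7 - 207*j (n(G, j) = -207*j - 1*7 = -207*j - 7 = -7 - 207*j)
q = -6721/2 (q = 3/2 - (-66 - 16)²/2 = 3/2 - ½*(-82)² = 3/2 - ½*6724 = 3/2 - 3362 = -6721/2 ≈ -3360.5)
q - n(X(4), -93) = -6721/2 - (-7 - 207*(-93)) = -6721/2 - (-7 + 19251) = -6721/2 - 1*19244 = -6721/2 - 19244 = -45209/2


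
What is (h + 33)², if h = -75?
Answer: 1764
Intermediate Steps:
(h + 33)² = (-75 + 33)² = (-42)² = 1764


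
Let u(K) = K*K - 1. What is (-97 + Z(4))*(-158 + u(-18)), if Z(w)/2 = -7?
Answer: -18315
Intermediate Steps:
u(K) = -1 + K² (u(K) = K² - 1 = -1 + K²)
Z(w) = -14 (Z(w) = 2*(-7) = -14)
(-97 + Z(4))*(-158 + u(-18)) = (-97 - 14)*(-158 + (-1 + (-18)²)) = -111*(-158 + (-1 + 324)) = -111*(-158 + 323) = -111*165 = -18315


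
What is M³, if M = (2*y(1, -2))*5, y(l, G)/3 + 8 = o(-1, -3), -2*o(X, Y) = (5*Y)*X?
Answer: -100544625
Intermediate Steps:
o(X, Y) = -5*X*Y/2 (o(X, Y) = -5*Y*X/2 = -5*X*Y/2)
y(l, G) = -93/2 (y(l, G) = -24 + 3*(-5/2*(-1)*(-3)) = -24 + 3*(-15/2) = -24 - 45/2 = -93/2)
M = -465 (M = (2*(-93/2))*5 = -93*5 = -465)
M³ = (-465)³ = -100544625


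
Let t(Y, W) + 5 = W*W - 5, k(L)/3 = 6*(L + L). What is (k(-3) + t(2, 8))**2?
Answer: 2916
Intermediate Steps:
k(L) = 36*L (k(L) = 3*(6*(L + L)) = 3*(6*(2*L)) = 3*(12*L) = 36*L)
t(Y, W) = -10 + W**2 (t(Y, W) = -5 + (W*W - 5) = -5 + (W**2 - 5) = -5 + (-5 + W**2) = -10 + W**2)
(k(-3) + t(2, 8))**2 = (36*(-3) + (-10 + 8**2))**2 = (-108 + (-10 + 64))**2 = (-108 + 54)**2 = (-54)**2 = 2916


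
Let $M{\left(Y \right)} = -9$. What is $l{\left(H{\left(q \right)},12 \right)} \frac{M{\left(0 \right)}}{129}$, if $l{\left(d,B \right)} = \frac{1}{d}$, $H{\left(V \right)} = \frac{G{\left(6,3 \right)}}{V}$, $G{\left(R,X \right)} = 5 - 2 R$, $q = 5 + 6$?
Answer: $\frac{33}{301} \approx 0.10963$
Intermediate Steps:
$q = 11$
$H{\left(V \right)} = - \frac{7}{V}$ ($H{\left(V \right)} = \frac{5 - 12}{V} = - \frac{7}{V}$)
$l{\left(H{\left(q \right)},12 \right)} \frac{M{\left(0 \right)}}{129} = \frac{\left(-9\right) \frac{1}{129}}{\left(-7\right) \frac{1}{11}} = \frac{1}{- \frac{7}{11}} \left(- \frac{3}{43}\right) = \left(- \frac{11}{7}\right) \left(- \frac{3}{43}\right) = \frac{33}{301}$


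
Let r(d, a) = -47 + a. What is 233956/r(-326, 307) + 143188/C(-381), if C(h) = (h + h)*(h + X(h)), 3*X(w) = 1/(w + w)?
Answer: 50969910523/56612855 ≈ 900.32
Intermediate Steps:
X(w) = 1/(6*w) (X(w) = 1/(3*(w + w)) = 1/(3*((2*w))) = (1/(2*w))/3 = 1/(6*w))
C(h) = 2*h*(h + 1/(6*h)) (C(h) = (h + h)*(h + 1/(6*h)) = (2*h)*(h + 1/(6*h)) = 2*h*(h + 1/(6*h)))
233956/r(-326, 307) + 143188/C(-381) = 233956/(-47 + 307) + 143188/(1/3 + 2*(-381)**2) = 233956/260 + 143188/(1/3 + 2*145161) = 233956*(1/260) + 143188/(1/3 + 290322) = 58489/65 + 143188/(870967/3) = 58489/65 + 143188*(3/870967) = 58489/65 + 429564/870967 = 50969910523/56612855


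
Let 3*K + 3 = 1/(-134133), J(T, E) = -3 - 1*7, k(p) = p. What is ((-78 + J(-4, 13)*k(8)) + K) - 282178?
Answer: -113612126464/402399 ≈ -2.8234e+5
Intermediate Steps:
J(T, E) = -10 (J(T, E) = -3 - 7 = -10)
K = -402400/402399 (K = -1 + (1/3)/(-134133) = -1 + (1/3)*(-1/134133) = -1 - 1/402399 = -402400/402399 ≈ -1.0000)
((-78 + J(-4, 13)*k(8)) + K) - 282178 = ((-78 - 10*8) - 402400/402399) - 282178 = ((-78 - 80) - 402400/402399) - 282178 = (-158 - 402400/402399) - 282178 = -63981442/402399 - 282178 = -113612126464/402399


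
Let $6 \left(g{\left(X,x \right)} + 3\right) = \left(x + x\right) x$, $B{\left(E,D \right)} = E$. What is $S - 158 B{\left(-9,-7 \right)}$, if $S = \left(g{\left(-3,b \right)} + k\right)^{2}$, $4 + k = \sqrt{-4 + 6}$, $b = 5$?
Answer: $\frac{12832}{9} + \frac{8 \sqrt{2}}{3} \approx 1429.5$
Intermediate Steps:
$g{\left(X,x \right)} = -3 + \frac{x^{2}}{3}$ ($g{\left(X,x \right)} = -3 + \frac{\left(x + x\right) x}{6} = -3 + \frac{2 x x}{6} = -3 + \frac{2 x^{2}}{6} = -3 + \frac{x^{2}}{3}$)
$k = -4 + \sqrt{2}$ ($k = -4 + \sqrt{-4 + 6} = -4 + \sqrt{2} \approx -2.5858$)
$S = \left(\frac{4}{3} + \sqrt{2}\right)^{2}$ ($S = \left(\left(-3 + \frac{5^{2}}{3}\right) - \left(4 - \sqrt{2}\right)\right)^{2} = \left(\left(-3 + \frac{1}{3} \cdot 25\right) - \left(4 - \sqrt{2}\right)\right)^{2} = \left(\left(-3 + \frac{25}{3}\right) - \left(4 - \sqrt{2}\right)\right)^{2} = \left(\frac{16}{3} - \left(4 - \sqrt{2}\right)\right)^{2} = \left(\frac{4}{3} + \sqrt{2}\right)^{2} \approx 7.549$)
$S - 158 B{\left(-9,-7 \right)} = \left(\frac{34}{9} + \frac{8 \sqrt{2}}{3}\right) - -1422 = \left(\frac{34}{9} + \frac{8 \sqrt{2}}{3}\right) + 1422 = \frac{12832}{9} + \frac{8 \sqrt{2}}{3}$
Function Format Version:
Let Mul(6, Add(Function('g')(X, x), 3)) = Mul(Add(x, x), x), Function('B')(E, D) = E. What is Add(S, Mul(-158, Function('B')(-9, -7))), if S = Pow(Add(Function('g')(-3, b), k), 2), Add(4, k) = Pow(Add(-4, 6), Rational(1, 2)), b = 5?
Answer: Add(Rational(12832, 9), Mul(Rational(8, 3), Pow(2, Rational(1, 2)))) ≈ 1429.5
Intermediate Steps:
Function('g')(X, x) = Add(-3, Mul(Rational(1, 3), Pow(x, 2))) (Function('g')(X, x) = Add(-3, Mul(Rational(1, 6), Mul(Add(x, x), x))) = Add(-3, Mul(Rational(1, 6), Mul(Mul(2, x), x))) = Add(-3, Mul(Rational(1, 6), Mul(2, Pow(x, 2)))) = Add(-3, Mul(Rational(1, 3), Pow(x, 2))))
k = Add(-4, Pow(2, Rational(1, 2))) (k = Add(-4, Pow(Add(-4, 6), Rational(1, 2))) = Add(-4, Pow(2, Rational(1, 2))) ≈ -2.5858)
S = Pow(Add(Rational(4, 3), Pow(2, Rational(1, 2))), 2) (S = Pow(Add(Add(-3, Mul(Rational(1, 3), Pow(5, 2))), Add(-4, Pow(2, Rational(1, 2)))), 2) = Pow(Add(Add(-3, Mul(Rational(1, 3), 25)), Add(-4, Pow(2, Rational(1, 2)))), 2) = Pow(Add(Add(-3, Rational(25, 3)), Add(-4, Pow(2, Rational(1, 2)))), 2) = Pow(Add(Rational(16, 3), Add(-4, Pow(2, Rational(1, 2)))), 2) = Pow(Add(Rational(4, 3), Pow(2, Rational(1, 2))), 2) ≈ 7.5490)
Add(S, Mul(-158, Function('B')(-9, -7))) = Add(Add(Rational(34, 9), Mul(Rational(8, 3), Pow(2, Rational(1, 2)))), Mul(-158, -9)) = Add(Add(Rational(34, 9), Mul(Rational(8, 3), Pow(2, Rational(1, 2)))), 1422) = Add(Rational(12832, 9), Mul(Rational(8, 3), Pow(2, Rational(1, 2))))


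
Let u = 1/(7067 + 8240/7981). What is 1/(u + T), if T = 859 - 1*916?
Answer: -56409967/3215360138 ≈ -0.017544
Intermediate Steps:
u = 7981/56409967 (u = 1/(7067 + 8240*(1/7981)) = 1/(7067 + 8240/7981) = 1/(56409967/7981) = 7981/56409967 ≈ 0.00014148)
T = -57 (T = 859 - 916 = -57)
1/(u + T) = 1/(7981/56409967 - 57) = 1/(-3215360138/56409967) = -56409967/3215360138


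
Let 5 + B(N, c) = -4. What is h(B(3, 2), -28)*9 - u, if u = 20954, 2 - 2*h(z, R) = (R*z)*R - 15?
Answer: 21749/2 ≈ 10875.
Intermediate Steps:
B(N, c) = -9 (B(N, c) = -5 - 4 = -9)
h(z, R) = 17/2 - z*R**2/2 (h(z, R) = 1 - ((R*z)*R - 15)/2 = 1 - (z*R**2 - 15)/2 = 1 - (-15 + z*R**2)/2 = 1 + (15/2 - z*R**2/2) = 17/2 - z*R**2/2)
h(B(3, 2), -28)*9 - u = (17/2 - 1/2*(-9)*(-28)**2)*9 - 1*20954 = (17/2 - 1/2*(-9)*784)*9 - 20954 = (17/2 + 3528)*9 - 20954 = (7073/2)*9 - 20954 = 63657/2 - 20954 = 21749/2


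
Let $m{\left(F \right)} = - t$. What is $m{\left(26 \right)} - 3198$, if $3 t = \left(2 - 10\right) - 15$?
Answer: $- \frac{9571}{3} \approx -3190.3$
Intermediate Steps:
$t = - \frac{23}{3}$ ($t = \frac{\left(2 - 10\right) - 15}{3} = \frac{-8 - 15}{3} = \frac{1}{3} \left(-23\right) = - \frac{23}{3} \approx -7.6667$)
$m{\left(F \right)} = \frac{23}{3}$ ($m{\left(F \right)} = \left(-1\right) \left(- \frac{23}{3}\right) = \frac{23}{3}$)
$m{\left(26 \right)} - 3198 = \frac{23}{3} - 3198 = - \frac{9571}{3}$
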